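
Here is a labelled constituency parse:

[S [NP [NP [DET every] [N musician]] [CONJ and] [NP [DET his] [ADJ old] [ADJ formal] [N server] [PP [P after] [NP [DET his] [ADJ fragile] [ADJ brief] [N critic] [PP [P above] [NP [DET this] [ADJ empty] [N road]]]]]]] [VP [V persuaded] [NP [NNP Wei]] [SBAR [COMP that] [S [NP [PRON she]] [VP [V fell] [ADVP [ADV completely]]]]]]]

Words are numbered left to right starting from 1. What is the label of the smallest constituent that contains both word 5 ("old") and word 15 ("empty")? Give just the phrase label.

NP

Word 5 lies under S → NP → NP → ADJ; word 15 lies under S → NP → NP → PP → NP → PP → NP → ADJ. The lowest shared node is the NP.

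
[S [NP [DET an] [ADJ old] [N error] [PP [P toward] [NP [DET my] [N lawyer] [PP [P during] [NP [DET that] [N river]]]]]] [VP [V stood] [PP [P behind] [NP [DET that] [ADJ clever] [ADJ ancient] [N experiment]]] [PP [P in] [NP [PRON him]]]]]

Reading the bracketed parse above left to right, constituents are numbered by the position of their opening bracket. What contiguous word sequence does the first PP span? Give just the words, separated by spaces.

toward my lawyer during that river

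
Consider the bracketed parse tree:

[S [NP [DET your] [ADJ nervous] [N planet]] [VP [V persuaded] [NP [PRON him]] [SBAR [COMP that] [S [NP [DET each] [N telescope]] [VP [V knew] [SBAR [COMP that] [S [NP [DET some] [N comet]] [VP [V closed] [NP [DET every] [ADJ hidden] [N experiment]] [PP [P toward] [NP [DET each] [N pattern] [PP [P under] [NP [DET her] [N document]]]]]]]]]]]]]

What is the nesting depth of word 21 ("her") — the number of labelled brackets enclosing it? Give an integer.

13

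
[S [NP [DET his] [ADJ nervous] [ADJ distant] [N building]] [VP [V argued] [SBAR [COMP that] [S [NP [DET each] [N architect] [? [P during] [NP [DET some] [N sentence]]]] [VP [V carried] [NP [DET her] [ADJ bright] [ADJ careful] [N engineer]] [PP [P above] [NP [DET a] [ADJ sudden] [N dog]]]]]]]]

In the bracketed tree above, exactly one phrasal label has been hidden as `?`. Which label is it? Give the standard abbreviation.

PP

Looking at what the `?` directly dominates — P 'during', NP — this is a prepositional phrase (PP).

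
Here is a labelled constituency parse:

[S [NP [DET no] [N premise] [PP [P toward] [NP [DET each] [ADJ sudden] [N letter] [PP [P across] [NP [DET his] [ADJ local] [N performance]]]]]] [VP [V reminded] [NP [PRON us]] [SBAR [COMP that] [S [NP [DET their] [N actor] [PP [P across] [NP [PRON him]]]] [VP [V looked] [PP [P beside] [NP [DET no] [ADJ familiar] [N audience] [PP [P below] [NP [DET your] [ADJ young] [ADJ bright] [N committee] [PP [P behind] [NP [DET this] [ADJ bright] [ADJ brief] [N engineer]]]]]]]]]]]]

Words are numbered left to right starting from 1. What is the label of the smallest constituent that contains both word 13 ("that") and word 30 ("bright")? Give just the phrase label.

SBAR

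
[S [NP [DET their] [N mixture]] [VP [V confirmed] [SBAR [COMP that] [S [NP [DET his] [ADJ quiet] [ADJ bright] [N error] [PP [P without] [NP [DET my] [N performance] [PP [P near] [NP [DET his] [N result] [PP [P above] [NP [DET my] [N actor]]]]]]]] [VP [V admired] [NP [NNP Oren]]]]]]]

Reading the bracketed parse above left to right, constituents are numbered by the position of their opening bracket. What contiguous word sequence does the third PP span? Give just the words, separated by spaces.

above my actor

The PP opening brackets appear, in order, over: "without my performance near his result above my actor"; "near his result above my actor"; "above my actor". The third one spans "above my actor".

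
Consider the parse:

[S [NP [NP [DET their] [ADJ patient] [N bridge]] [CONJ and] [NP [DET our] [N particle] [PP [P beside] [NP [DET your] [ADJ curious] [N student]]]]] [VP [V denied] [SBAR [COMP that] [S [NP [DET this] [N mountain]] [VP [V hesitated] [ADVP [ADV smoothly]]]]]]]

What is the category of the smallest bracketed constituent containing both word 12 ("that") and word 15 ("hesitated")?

SBAR

Both words fall inside [SBAR that this mountain hesitated smoothly] (words 12–16), and no smaller constituent contains them both. Label: SBAR.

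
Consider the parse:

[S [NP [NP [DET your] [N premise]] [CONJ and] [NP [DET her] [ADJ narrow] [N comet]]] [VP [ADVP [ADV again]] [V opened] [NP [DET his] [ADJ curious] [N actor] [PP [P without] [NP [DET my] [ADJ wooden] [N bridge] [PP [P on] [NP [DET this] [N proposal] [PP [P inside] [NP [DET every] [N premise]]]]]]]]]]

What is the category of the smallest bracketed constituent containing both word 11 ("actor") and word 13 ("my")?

Word 11 lies under S → VP → NP → N; word 13 lies under S → VP → NP → PP → NP → DET. The lowest shared node is the NP.

NP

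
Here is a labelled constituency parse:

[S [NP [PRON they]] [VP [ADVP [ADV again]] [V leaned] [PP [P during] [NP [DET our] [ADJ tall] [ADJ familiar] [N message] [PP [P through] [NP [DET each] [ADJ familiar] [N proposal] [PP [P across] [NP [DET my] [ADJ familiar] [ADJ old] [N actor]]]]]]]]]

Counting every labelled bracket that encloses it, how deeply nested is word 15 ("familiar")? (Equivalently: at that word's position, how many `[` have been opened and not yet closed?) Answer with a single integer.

Counting open brackets not yet closed at "familiar": [S [VP [PP [NP [PP [NP [PP [NP [ADJ = 9.

9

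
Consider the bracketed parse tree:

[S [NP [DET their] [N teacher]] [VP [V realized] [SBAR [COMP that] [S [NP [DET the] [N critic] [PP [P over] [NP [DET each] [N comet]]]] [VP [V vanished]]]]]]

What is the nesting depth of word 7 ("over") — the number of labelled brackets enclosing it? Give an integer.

7

Counting open brackets not yet closed at "over": [S [VP [SBAR [S [NP [PP [P = 7.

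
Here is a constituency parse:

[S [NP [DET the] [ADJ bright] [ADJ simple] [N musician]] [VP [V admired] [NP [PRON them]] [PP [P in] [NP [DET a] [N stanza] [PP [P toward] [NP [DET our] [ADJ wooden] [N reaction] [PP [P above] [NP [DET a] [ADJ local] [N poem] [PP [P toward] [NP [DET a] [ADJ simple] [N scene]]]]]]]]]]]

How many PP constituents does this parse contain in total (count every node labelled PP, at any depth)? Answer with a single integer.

4

Scanning left to right, an opening `[PP` appears at word positions 7, 10, 14, 18 — 4 in total.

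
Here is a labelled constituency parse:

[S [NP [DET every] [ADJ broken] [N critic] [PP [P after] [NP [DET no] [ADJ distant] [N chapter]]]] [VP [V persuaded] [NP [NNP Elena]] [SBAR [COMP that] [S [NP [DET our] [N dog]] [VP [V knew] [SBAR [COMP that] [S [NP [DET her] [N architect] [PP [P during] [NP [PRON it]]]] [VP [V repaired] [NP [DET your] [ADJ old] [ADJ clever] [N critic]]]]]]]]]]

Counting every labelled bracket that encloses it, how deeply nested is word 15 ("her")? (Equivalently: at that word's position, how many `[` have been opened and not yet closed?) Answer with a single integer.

9

The word sits inside DET, which is inside NP, inside S, inside SBAR, inside VP, inside S, inside SBAR, inside VP, inside S — 9 brackets in all.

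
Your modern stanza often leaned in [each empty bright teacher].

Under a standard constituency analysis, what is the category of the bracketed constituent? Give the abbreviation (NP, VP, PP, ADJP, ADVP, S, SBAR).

The span is built around the noun "teacher" — a noun phrase (NP).

NP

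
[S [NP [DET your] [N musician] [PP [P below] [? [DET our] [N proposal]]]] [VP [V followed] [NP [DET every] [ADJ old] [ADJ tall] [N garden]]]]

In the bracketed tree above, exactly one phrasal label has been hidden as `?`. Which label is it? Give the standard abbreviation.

The `?` node immediately contains: DET 'our', N 'proposal'. That is the internal structure of a noun phrase, so the label is NP.

NP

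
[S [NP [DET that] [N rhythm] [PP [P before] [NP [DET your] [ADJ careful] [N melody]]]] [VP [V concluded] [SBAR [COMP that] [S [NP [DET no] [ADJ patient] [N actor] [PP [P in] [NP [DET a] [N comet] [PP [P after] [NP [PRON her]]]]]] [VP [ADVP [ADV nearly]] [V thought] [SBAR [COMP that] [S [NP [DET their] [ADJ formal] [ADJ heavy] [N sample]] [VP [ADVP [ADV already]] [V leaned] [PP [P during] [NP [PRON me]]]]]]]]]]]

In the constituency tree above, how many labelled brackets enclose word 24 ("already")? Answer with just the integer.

Path from the root down to the word: S → VP → SBAR → S → VP → SBAR → S → VP → ADVP → ADV. That is 10 enclosing brackets.

10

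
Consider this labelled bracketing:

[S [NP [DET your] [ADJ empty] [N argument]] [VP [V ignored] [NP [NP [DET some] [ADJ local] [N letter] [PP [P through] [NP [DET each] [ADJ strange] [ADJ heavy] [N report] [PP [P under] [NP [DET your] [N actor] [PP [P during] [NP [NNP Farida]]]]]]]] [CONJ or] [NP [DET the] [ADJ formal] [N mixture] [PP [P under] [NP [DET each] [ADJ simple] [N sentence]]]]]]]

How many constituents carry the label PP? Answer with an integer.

4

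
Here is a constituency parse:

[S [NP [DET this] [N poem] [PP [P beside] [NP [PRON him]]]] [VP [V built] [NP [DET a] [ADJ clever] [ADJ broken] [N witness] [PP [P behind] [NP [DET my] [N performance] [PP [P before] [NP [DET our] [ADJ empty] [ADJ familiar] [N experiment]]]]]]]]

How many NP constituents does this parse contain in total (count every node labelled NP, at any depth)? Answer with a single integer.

5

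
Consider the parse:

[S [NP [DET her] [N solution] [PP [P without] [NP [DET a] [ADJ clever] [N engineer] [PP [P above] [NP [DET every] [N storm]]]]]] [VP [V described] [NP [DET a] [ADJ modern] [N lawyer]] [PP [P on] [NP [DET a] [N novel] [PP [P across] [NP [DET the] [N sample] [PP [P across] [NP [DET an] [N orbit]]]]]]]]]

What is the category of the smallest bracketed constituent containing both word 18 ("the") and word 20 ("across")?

NP

Word 18 lies under S → VP → PP → NP → PP → NP → DET; word 20 lies under S → VP → PP → NP → PP → NP → PP → P. The lowest shared node is the NP.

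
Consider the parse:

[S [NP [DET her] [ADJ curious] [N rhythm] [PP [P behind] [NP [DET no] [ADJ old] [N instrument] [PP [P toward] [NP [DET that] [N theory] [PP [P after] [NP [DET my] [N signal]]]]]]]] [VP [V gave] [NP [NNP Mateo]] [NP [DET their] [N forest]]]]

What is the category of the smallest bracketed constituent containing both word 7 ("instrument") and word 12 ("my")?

Both words fall inside [NP no old instrument toward that theory after my signal] (words 5–13), and no smaller constituent contains them both. Label: NP.

NP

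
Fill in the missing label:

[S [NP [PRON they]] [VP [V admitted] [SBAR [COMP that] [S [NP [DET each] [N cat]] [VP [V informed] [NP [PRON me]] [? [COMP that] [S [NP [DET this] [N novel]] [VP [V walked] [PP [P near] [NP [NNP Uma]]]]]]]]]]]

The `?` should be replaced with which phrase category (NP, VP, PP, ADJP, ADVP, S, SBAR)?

SBAR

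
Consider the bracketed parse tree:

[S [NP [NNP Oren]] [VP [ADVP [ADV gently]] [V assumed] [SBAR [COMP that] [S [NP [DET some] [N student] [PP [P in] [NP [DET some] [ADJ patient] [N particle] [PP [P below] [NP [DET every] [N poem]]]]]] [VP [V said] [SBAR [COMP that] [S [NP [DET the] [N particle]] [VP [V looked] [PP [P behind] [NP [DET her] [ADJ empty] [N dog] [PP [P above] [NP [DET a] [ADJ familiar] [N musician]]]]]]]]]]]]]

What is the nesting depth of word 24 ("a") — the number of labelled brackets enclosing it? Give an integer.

13

The word sits inside DET, which is inside NP, inside PP, inside NP, inside PP, inside VP, inside S, inside SBAR, inside VP, inside S, inside SBAR, inside VP, inside S — 13 brackets in all.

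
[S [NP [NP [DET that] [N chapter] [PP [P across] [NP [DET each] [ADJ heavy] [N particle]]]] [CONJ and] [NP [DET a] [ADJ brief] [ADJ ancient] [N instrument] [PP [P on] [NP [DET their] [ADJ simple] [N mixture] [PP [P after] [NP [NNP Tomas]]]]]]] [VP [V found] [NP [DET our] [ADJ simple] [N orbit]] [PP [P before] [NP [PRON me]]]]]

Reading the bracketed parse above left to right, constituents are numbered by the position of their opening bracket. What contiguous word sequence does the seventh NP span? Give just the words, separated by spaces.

our simple orbit

Opening `[NP` markers occur at word positions 1, 1, 4, 8, 13, 17, 19, 23; the seventh of these opens the constituent [NP our simple orbit].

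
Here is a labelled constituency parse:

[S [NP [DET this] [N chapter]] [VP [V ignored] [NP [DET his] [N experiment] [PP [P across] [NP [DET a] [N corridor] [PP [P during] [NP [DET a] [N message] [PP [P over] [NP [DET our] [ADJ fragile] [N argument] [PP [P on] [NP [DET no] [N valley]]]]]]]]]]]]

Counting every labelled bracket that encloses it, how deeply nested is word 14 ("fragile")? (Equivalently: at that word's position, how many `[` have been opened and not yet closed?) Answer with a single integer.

10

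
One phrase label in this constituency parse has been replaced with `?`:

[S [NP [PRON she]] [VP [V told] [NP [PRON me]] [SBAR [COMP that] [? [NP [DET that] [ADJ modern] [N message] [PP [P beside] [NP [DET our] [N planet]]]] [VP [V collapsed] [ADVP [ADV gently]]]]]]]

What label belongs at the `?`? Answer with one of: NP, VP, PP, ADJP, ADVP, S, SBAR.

S

The `?` node immediately contains: NP, VP. That is the internal structure of a clause, so the label is S.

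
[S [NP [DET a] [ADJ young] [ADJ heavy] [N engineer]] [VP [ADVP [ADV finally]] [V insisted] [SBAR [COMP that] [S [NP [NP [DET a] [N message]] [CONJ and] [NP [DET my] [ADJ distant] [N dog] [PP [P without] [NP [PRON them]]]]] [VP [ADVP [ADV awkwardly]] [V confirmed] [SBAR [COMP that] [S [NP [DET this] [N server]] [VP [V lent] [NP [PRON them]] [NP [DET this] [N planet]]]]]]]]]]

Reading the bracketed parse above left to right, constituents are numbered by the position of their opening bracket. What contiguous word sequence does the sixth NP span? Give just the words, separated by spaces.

this server

Opening `[NP` markers occur at word positions 1, 8, 8, 11, 15, 19, 22, 23; the sixth of these opens the constituent [NP this server].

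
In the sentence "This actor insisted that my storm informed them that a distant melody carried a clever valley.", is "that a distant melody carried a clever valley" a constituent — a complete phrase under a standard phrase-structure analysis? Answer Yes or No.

"that a distant melody carried a clever valley" is exactly the subordinate clause [SBAR that a distant melody carried a clever valley], a complete constituent.

Yes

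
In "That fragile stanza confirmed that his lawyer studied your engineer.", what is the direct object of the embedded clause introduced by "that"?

your engineer

The verb of the embedded clause introduced by "that" is "studied"; its direct object is the NP "your engineer".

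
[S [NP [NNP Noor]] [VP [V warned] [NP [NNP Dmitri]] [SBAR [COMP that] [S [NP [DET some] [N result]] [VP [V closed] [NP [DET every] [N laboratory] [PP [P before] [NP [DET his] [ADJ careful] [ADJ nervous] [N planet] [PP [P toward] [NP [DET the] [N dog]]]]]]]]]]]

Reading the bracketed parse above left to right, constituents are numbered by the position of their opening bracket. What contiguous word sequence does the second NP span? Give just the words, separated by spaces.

The NP opening brackets appear, in order, over: "Noor"; "Dmitri"; "some result"; "every laboratory before his careful nervous planet toward the dog"; "his careful nervous planet toward the dog"; "the dog". The second one spans "Dmitri".

Dmitri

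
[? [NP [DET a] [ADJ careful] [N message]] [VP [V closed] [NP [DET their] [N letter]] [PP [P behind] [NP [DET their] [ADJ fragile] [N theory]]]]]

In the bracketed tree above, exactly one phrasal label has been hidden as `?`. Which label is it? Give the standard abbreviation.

S

A constituent whose immediate children are NP, VP is a clause: S.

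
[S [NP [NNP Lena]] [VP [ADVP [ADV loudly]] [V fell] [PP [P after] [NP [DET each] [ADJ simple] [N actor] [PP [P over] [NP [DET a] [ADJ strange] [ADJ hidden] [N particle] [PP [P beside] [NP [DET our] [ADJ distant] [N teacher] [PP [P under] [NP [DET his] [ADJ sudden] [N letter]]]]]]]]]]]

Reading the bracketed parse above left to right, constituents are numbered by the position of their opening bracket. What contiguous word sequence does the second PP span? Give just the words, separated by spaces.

over a strange hidden particle beside our distant teacher under his sudden letter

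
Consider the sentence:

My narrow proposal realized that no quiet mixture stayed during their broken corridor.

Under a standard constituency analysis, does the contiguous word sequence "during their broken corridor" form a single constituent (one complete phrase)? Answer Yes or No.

These words form the whole prepositional phrase headed by "during", so yes — one constituent.

Yes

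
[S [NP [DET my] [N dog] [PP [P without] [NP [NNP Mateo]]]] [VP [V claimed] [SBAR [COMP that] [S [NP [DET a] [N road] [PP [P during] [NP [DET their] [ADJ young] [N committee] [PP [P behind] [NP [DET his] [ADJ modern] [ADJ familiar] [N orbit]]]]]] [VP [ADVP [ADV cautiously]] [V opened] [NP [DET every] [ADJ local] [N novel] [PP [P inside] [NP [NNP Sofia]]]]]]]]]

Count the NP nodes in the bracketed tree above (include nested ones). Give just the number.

7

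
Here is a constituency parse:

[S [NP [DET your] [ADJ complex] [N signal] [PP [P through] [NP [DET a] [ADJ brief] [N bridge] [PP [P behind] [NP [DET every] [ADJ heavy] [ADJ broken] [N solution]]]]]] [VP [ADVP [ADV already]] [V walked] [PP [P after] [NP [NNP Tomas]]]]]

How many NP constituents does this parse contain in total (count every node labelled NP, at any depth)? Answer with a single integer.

4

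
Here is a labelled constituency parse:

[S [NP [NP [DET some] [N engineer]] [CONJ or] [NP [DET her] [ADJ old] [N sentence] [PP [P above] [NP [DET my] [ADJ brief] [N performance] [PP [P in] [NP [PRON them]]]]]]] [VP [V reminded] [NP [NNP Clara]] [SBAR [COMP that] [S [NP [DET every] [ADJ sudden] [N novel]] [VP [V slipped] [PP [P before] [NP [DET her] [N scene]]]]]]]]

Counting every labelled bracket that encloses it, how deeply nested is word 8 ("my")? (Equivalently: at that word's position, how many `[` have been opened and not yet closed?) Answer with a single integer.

Path from the root down to the word: S → NP → NP → PP → NP → DET. That is 6 enclosing brackets.

6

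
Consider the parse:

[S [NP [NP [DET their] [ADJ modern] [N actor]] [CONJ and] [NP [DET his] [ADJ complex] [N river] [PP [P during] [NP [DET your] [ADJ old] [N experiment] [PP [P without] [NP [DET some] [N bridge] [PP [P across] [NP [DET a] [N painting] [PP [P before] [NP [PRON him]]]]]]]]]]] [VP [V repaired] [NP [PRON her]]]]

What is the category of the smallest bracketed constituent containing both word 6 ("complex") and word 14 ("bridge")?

NP

Word 6 lies under S → NP → NP → ADJ; word 14 lies under S → NP → NP → PP → NP → PP → NP → N. The lowest shared node is the NP.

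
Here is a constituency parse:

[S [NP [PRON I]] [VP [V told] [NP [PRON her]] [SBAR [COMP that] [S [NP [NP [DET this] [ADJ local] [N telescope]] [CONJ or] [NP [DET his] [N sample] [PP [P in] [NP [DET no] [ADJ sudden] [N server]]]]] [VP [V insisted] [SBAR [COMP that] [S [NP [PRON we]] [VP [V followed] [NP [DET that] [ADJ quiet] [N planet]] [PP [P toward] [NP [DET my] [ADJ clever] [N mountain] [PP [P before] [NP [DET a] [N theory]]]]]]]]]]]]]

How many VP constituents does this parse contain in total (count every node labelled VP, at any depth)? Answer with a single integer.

Listing each VP by its span: [VP told her that this local telescope or his sample in no sudden server insisted that we followed that quiet planet toward my clever mountain before a theory]; [VP insisted that we followed that quiet planet toward my clever mountain before a theory]; [VP followed that quiet planet toward my clever mountain before a theory] — that makes 3.

3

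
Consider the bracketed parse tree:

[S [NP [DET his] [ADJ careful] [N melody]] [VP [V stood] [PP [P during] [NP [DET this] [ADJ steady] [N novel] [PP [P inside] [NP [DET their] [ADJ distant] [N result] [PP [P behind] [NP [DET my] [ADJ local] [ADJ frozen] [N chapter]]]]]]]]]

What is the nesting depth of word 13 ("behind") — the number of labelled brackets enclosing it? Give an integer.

8

Path from the root down to the word: S → VP → PP → NP → PP → NP → PP → P. That is 8 enclosing brackets.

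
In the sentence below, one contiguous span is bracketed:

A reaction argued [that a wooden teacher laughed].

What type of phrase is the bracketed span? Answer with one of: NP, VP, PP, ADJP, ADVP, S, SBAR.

The bracketed span "that a wooden teacher laughed" is headed by "that", making it a subordinate clause (SBAR).

SBAR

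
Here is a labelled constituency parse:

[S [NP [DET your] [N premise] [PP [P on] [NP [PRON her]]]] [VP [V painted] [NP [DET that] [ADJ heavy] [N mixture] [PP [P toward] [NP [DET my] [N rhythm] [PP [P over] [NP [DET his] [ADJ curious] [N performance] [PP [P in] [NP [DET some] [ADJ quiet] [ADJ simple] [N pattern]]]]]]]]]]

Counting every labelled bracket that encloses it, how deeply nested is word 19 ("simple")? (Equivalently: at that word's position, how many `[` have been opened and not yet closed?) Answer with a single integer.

The word sits inside ADJ, which is inside NP, inside PP, inside NP, inside PP, inside NP, inside PP, inside NP, inside VP, inside S — 10 brackets in all.

10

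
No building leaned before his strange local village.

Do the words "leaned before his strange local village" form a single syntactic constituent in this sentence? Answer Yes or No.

Yes

"leaned before his strange local village" is exactly the verb phrase [VP leaned before his strange local village], a complete constituent.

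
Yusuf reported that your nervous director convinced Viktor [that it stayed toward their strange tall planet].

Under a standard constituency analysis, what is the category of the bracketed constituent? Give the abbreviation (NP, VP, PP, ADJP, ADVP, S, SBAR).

SBAR

The span is built around the complementizer "that" — a subordinate clause (SBAR).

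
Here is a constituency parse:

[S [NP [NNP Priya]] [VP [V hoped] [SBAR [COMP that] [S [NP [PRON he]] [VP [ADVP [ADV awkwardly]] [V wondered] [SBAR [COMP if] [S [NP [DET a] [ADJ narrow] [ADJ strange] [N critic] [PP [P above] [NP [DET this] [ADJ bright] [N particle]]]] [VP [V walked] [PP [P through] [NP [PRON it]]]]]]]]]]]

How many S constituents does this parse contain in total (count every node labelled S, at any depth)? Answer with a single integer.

3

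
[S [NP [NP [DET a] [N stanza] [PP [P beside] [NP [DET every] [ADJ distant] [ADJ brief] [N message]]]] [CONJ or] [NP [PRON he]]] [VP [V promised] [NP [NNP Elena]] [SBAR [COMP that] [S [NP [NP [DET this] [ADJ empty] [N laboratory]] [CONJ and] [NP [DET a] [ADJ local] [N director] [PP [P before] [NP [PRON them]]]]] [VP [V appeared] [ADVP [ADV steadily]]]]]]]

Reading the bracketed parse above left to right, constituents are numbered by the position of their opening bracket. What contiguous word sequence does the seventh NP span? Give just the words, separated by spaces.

this empty laboratory

Opening `[NP` markers occur at word positions 1, 1, 4, 9, 11, 13, 13, 17, 21; the seventh of these opens the constituent [NP this empty laboratory].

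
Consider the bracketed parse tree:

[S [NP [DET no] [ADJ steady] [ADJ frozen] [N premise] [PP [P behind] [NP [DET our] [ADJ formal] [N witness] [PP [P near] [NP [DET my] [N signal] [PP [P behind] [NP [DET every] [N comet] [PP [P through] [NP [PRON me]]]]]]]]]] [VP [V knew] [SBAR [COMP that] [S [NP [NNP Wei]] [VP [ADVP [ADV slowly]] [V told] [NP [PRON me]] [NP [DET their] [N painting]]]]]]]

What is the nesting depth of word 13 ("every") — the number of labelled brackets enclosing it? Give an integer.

Path from the root down to the word: S → NP → PP → NP → PP → NP → PP → NP → DET. That is 9 enclosing brackets.

9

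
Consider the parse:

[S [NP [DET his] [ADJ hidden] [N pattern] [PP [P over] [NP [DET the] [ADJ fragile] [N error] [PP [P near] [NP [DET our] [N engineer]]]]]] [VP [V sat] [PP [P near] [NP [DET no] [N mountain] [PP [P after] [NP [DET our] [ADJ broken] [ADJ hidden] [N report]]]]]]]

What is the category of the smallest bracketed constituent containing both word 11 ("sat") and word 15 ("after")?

Both words fall inside [VP sat near no mountain after our broken hidden report] (words 11–19), and no smaller constituent contains them both. Label: VP.

VP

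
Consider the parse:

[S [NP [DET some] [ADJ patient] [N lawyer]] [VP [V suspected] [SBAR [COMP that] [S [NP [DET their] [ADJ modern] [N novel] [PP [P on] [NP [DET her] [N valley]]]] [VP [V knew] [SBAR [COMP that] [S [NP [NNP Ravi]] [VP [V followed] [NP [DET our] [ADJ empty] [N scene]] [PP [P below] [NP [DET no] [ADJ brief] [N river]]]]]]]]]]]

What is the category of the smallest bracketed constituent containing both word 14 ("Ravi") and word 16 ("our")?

Word 14 lies under S → VP → SBAR → S → VP → SBAR → S → NP → NNP; word 16 lies under S → VP → SBAR → S → VP → SBAR → S → VP → NP → DET. The lowest shared node is the S.

S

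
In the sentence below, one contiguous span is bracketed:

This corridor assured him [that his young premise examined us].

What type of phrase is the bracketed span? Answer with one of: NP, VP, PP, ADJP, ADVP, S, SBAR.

The span is built around the complementizer "that" — a subordinate clause (SBAR).

SBAR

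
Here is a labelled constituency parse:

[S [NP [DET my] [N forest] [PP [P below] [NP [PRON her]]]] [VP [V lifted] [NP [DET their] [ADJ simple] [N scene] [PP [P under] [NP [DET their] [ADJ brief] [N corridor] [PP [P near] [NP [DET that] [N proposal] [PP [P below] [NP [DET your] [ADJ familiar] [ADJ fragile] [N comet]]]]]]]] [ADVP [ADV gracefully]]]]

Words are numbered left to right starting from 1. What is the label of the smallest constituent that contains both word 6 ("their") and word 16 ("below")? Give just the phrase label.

NP

Word 6 lies under S → VP → NP → DET; word 16 lies under S → VP → NP → PP → NP → PP → NP → PP → P. The lowest shared node is the NP.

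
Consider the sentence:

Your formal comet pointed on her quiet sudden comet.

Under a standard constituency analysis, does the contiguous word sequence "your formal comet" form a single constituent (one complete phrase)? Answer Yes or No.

Yes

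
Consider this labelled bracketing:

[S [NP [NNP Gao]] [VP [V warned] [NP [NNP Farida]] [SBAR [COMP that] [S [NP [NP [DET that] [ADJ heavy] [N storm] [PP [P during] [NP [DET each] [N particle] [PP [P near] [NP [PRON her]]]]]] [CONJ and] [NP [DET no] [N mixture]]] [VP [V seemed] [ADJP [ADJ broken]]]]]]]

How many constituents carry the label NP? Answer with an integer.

7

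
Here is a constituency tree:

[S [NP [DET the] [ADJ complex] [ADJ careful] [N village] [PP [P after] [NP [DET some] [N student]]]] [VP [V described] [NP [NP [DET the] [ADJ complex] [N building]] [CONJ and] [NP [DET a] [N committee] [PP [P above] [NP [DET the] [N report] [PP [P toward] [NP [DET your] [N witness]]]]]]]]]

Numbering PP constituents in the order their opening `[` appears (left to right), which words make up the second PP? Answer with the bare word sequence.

above the report toward your witness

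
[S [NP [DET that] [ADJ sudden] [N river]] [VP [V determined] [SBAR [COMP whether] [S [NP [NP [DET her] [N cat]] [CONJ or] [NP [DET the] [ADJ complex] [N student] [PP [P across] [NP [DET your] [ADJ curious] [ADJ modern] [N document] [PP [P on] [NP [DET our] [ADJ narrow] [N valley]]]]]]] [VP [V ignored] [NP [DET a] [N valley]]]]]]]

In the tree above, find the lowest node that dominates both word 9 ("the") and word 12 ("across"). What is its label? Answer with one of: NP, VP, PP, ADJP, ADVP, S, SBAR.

NP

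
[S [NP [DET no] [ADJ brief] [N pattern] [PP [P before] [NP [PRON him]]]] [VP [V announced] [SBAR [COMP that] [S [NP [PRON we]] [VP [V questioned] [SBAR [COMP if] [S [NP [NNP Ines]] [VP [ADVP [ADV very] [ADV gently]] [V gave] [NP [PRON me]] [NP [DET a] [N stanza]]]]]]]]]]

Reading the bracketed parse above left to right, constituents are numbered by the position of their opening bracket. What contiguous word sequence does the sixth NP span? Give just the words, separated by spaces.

Opening `[NP` markers occur at word positions 1, 5, 8, 11, 15, 16; the sixth of these opens the constituent [NP a stanza].

a stanza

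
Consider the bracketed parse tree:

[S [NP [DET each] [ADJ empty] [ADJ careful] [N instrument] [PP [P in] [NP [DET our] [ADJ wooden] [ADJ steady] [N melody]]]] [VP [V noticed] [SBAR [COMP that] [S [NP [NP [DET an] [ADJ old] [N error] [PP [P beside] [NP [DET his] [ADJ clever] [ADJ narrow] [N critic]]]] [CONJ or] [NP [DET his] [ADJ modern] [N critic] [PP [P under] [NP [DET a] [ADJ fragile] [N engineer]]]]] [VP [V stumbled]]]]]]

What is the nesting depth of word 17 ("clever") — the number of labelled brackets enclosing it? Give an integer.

9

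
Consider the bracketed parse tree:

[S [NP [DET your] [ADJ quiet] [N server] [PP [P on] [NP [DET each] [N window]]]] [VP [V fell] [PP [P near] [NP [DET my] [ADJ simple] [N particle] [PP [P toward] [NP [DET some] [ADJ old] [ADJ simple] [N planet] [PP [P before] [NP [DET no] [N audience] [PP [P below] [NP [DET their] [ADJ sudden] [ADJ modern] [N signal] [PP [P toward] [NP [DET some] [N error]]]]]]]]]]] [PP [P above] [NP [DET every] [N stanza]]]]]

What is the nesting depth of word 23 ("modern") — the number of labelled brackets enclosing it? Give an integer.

11

Counting open brackets not yet closed at "modern": [S [VP [PP [NP [PP [NP [PP [NP [PP [NP [ADJ = 11.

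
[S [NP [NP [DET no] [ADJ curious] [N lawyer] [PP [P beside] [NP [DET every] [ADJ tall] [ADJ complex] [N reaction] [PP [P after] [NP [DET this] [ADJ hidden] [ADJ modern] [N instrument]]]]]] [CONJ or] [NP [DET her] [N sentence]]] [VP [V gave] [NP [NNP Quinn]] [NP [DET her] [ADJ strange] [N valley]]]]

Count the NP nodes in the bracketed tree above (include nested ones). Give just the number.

The NP constituents are: [NP no curious lawyer beside every tall complex reaction after this hidden modern instrument or her sentence]; [NP no curious lawyer beside every tall complex reaction after this hidden modern instrument]; [NP every tall complex reaction after this hidden modern instrument]; [NP this hidden modern instrument]; [NP her sentence]; [NP Quinn] …. Total: 7.

7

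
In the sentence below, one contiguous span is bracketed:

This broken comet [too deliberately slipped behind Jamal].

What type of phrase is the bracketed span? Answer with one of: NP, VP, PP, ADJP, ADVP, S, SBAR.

VP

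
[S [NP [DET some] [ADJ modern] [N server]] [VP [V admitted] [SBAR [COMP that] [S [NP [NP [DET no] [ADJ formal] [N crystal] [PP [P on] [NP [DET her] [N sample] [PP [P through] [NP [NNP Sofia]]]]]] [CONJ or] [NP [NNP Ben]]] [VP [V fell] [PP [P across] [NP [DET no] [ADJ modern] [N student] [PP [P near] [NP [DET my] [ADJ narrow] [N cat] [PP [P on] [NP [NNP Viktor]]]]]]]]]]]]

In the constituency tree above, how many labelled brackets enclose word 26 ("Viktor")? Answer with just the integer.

12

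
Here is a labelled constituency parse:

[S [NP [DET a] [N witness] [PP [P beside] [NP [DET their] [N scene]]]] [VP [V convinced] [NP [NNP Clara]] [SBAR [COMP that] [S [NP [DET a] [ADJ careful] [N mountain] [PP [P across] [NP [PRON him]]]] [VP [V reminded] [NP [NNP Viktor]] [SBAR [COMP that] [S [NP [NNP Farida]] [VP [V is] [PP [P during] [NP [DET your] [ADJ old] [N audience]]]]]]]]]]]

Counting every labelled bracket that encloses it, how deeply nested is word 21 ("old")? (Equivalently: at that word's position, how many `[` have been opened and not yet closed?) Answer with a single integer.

Path from the root down to the word: S → VP → SBAR → S → VP → SBAR → S → VP → PP → NP → ADJ. That is 11 enclosing brackets.

11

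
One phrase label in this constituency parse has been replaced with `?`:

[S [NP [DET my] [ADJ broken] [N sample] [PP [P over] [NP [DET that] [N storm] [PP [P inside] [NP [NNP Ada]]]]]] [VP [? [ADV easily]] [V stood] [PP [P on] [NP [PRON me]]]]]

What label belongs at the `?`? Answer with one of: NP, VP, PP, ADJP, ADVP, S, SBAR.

ADVP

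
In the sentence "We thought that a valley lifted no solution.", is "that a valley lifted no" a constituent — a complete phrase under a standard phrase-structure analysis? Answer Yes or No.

The smallest constituent containing the whole sequence is the subordinate clause [SBAR that a valley lifted no solution], but the sequence is only part of it — it straddles the boundary between complementizer "that" and clause "a valley lifted no solution".

No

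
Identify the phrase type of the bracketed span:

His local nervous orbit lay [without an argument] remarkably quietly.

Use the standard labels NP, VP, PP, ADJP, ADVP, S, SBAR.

The bracketed span "without an argument" is headed by "without", making it a prepositional phrase (PP).

PP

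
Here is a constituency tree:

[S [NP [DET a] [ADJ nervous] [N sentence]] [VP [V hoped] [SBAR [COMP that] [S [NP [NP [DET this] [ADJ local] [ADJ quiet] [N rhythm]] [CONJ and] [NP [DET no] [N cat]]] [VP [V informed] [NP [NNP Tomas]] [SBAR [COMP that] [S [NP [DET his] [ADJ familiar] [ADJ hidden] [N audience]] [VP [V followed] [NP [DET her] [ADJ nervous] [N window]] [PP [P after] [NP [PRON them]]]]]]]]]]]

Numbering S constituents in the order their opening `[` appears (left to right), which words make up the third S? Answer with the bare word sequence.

The S opening brackets appear, in order, over: "a nervous sentence hoped that this local quiet rhythm and no cat informed Tomas that his familiar hidden audience followed her nervous window after them"; "this local quiet rhythm and no cat informed Tomas that his familiar hidden audience followed her nervous window after them"; "his familiar hidden audience followed her nervous window after them". The third one spans "his familiar hidden audience followed her nervous window after them".

his familiar hidden audience followed her nervous window after them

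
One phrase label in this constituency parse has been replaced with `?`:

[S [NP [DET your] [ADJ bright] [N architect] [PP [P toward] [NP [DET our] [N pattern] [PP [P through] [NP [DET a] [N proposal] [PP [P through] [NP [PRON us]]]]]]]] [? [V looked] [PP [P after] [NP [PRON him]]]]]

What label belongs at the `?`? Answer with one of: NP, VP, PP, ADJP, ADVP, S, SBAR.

VP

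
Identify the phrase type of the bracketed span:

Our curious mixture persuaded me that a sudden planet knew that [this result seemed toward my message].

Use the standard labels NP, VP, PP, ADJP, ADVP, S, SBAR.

S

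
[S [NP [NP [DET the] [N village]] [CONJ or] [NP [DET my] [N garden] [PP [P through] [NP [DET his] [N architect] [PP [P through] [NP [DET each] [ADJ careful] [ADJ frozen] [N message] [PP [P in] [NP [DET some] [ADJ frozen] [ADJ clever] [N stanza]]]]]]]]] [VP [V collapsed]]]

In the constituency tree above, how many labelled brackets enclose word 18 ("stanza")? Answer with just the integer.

10

The word sits inside N, which is inside NP, inside PP, inside NP, inside PP, inside NP, inside PP, inside NP, inside NP, inside S — 10 brackets in all.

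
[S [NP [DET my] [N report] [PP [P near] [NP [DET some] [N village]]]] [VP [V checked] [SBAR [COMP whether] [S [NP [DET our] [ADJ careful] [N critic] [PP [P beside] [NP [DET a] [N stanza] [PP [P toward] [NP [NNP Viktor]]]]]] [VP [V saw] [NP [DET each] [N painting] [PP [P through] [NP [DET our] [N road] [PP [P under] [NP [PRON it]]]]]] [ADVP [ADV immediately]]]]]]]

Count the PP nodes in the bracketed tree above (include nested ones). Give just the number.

5

Scanning left to right, an opening `[PP` appears at word positions 3, 11, 14, 19, 22 — 5 in total.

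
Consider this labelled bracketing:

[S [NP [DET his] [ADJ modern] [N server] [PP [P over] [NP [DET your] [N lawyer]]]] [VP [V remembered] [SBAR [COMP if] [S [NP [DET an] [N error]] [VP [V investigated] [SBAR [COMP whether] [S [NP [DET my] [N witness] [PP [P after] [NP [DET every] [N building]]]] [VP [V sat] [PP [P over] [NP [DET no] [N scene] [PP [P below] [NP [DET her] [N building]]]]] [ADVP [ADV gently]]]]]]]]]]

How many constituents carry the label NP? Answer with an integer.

Listing each NP by its span: [NP his modern server over your lawyer]; [NP your lawyer]; [NP an error]; [NP my witness after every building]; [NP every building]; [NP no scene below her building] … — that makes 7.

7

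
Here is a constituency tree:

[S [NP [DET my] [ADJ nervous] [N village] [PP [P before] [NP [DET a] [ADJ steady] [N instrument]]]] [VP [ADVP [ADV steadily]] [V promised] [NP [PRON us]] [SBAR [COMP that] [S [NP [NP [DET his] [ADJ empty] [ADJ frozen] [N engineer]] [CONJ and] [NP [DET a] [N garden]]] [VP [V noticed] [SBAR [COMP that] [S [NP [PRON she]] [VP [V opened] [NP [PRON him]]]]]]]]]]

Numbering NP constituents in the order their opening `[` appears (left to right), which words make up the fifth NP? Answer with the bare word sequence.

Opening `[NP` markers occur at word positions 1, 5, 10, 12, 12, 17, 21, 23; the fifth of these opens the constituent [NP his empty frozen engineer].

his empty frozen engineer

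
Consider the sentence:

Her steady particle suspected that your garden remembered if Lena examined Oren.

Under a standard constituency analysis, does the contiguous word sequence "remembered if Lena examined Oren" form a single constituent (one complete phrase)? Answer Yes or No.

Yes

"remembered if Lena examined Oren" is exactly the verb phrase [VP remembered if Lena examined Oren], a complete constituent.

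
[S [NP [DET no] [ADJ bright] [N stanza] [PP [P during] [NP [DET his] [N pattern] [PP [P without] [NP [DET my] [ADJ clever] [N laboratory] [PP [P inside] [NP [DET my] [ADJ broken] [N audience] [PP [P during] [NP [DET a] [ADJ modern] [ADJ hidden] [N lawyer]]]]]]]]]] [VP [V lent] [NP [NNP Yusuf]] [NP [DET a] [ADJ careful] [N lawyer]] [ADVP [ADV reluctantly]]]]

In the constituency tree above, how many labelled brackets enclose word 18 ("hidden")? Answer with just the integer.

The word sits inside ADJ, which is inside NP, inside PP, inside NP, inside PP, inside NP, inside PP, inside NP, inside PP, inside NP, inside S — 11 brackets in all.

11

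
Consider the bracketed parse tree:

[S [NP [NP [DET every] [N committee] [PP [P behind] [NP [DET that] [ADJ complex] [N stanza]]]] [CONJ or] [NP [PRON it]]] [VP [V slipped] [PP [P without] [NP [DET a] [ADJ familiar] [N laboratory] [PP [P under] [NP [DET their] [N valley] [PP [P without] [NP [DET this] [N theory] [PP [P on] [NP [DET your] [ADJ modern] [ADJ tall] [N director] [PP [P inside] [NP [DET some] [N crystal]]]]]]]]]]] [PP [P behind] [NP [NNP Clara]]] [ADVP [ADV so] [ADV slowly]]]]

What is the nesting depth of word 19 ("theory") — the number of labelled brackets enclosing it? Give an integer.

Counting open brackets not yet closed at "theory": [S [VP [PP [NP [PP [NP [PP [NP [N = 9.

9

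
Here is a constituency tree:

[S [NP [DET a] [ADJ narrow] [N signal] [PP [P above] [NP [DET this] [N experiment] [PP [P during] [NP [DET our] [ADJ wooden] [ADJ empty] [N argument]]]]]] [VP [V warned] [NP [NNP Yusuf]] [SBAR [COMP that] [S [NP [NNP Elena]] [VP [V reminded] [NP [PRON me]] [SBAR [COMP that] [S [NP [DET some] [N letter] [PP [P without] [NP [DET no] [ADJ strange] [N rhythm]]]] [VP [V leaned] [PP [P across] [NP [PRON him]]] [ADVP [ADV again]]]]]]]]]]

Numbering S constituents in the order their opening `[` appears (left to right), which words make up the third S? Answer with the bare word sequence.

In left-to-right order the S constituents are "a narrow signal above this experiment during our wooden empty argument warned Yusuf that Elena reminded me that some letter without no strange rhythm leaned across him again"; "Elena reminded me that some letter without no strange rhythm leaned across him again"; "some letter without no strange rhythm leaned across him again". Number 3 is "some letter without no strange rhythm leaned across him again".

some letter without no strange rhythm leaned across him again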